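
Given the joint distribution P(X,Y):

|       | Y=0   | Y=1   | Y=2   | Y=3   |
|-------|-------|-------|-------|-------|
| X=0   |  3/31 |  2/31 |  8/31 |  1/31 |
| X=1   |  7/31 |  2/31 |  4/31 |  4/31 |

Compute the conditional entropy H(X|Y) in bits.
0.8852 bits

H(X|Y) = H(X,Y) - H(Y)

H(X,Y) = -Σ_{x,y} P(x,y) log₂ P(x,y). Per-cell terms -P(x,y)·log₂P(x,y):
  X=0: 0.32605, 0.25511, 0.50431, 0.15981
  X=1: 0.48477, 0.25511, 0.38119, 0.38119
Sum of the 8 terms: H(X,Y) = 2.7475 bits

Marginal of Y (column sums):
  P(Y=0) = 3/31 + 7/31 = 10/31
  P(Y=1) = 2/31 + 2/31 = 4/31
  P(Y=2) = 8/31 + 4/31 = 12/31
  P(Y=3) = 1/31 + 4/31 = 5/31
H(Y) = -[(10/31)·log₂(10/31) + (4/31)·log₂(4/31) + (12/31)·log₂(12/31) + (5/31)·log₂(5/31)]
  = 0.52654 + 0.38119 + 0.53003 + 0.42456 = 1.8623 bits

H(X|Y) = H(X,Y) - H(Y) = 2.7475 - 1.8623 = 0.8852 bits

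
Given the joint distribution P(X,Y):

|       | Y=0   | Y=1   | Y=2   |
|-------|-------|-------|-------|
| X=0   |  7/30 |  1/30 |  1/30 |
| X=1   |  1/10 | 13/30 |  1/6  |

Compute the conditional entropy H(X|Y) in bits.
0.5970 bits

H(X|Y) = H(X,Y) - H(Y)

H(X,Y) = -Σ_{x,y} P(x,y) log₂ P(x,y). Per-cell terms -P(x,y)·log₂P(x,y):
  X=0: 0.48989, 0.16356, 0.16356
  X=1: 0.33219, 0.52280, 0.43083
Sum of the 6 terms: H(X,Y) = 2.1028 bits

Marginal of Y (column sums):
  P(Y=0) = 7/30 + 1/10 = 1/3
  P(Y=1) = 1/30 + 13/30 = 7/15
  P(Y=2) = 1/30 + 1/6 = 1/5
H(Y) = -[(1/3)·log₂(1/3) + (7/15)·log₂(7/15) + (1/5)·log₂(1/5)]
  = 0.52832 + 0.51312 + 0.46439 = 1.5058 bits

H(X|Y) = H(X,Y) - H(Y) = 2.1028 - 1.5058 = 0.5970 bits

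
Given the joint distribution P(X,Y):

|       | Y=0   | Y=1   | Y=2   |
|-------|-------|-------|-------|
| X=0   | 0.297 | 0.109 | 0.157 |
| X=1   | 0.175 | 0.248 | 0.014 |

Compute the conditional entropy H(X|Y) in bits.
0.8358 bits

H(X|Y) = H(X,Y) - H(Y)

H(X,Y) = -Σ_{x,y} P(x,y) log₂ P(x,y). Per-cell terms -P(x,y)·log₂P(x,y):
  X=0: 0.52019, 0.34854, 0.41937
  X=1: 0.44005, 0.49887, 0.08622
Sum of the 6 terms: H(X,Y) = 2.3132 bits

Marginal of Y (column sums):
  P(Y=0) = 0.297 + 0.175 = 0.472
  P(Y=1) = 0.109 + 0.248 = 0.357
  P(Y=2) = 0.157 + 0.014 = 0.171
H(Y) = -[0.472·log₂(0.472) + 0.357·log₂(0.357) + 0.171·log₂(0.171)]
  = 0.51124 + 0.53050 + 0.43570 = 1.4774 bits

H(X|Y) = H(X,Y) - H(Y) = 2.3132 - 1.4774 = 0.8358 bits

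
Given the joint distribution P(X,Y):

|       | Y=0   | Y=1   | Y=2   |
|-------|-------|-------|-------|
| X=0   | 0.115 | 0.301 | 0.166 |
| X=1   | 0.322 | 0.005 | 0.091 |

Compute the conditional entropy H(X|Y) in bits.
0.6412 bits

H(X|Y) = H(X,Y) - H(Y)

H(X,Y) = -Σ_{x,y} P(x,y) log₂ P(x,y). Per-cell terms -P(x,y)·log₂P(x,y):
  X=0: 0.35883, 0.52138, 0.43006
  X=1: 0.52643, 0.03822, 0.31468
Sum of the 6 terms: H(X,Y) = 2.1896 bits

Marginal of Y (column sums):
  P(Y=0) = 0.115 + 0.322 = 0.437
  P(Y=1) = 0.301 + 0.005 = 0.306
  P(Y=2) = 0.166 + 0.091 = 0.257
H(Y) = -[0.437·log₂(0.437) + 0.306·log₂(0.306) + 0.257·log₂(0.257)]
  = 0.52191 + 0.52277 + 0.50376 = 1.5484 bits

H(X|Y) = H(X,Y) - H(Y) = 2.1896 - 1.5484 = 0.6412 bits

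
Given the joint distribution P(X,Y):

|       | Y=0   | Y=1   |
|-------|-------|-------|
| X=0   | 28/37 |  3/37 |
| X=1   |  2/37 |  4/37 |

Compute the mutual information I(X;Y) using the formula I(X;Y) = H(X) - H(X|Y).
0.1666 bits

I(X;Y) = H(X) - H(X|Y)

Marginal of X (row sums):
  P(X=0) = 28/37 + 3/37 = 31/37
  P(X=1) = 2/37 + 4/37 = 6/37
H(X) = -[(31/37)·log₂(31/37) + (6/37)·log₂(6/37)]
  = 0.2139 + 0.4256 = 0.6395 bits

Marginal of Y (column sums):
  P(Y=0) = 28/37 + 2/37 = 30/37
  P(Y=1) = 3/37 + 4/37 = 7/37
H(X|Y) = Σ_y P(y)·H(X|Y=y):
  Y=0: P(Y=0) = 30/37, P(X|Y=0) = (14/15, 1/15) → H(X|Y=0) = 0.3534
  Y=1: P(Y=1) = 7/37, P(X|Y=1) = (3/7, 4/7) → H(X|Y=1) = 0.9852
H(X|Y) = (30/37)·0.3534 + (7/37)·0.9852 = 0.4729 bits

I(X;Y) = H(X) - H(X|Y) = 0.6395 - 0.4729 = 0.1666 bits

Cross-check via I(X;Y) = H(X) + H(Y) - H(X,Y): computing H(Y) from the column sums and H(X,Y) from the 4 cells in the same way gives H(Y) = 0.6998 bits and H(X,Y) = 1.1727 bits, so
I(X;Y) = 0.6395 + 0.6998 - 1.1727 = 0.1666 bits ✓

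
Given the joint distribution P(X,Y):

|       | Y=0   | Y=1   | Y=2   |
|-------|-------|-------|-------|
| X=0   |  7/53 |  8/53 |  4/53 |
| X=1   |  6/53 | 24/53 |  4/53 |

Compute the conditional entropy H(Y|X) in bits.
1.2922 bits

H(Y|X) = H(X,Y) - H(X)

H(X,Y) = -Σ_{x,y} P(x,y) log₂ P(x,y). Per-cell terms -P(x,y)·log₂P(x,y):
  X=0: 0.38574, 0.41176, 0.28135
  X=1: 0.35581, 0.51757, 0.28135
Sum of the 6 terms: H(X,Y) = 2.2336 bits

Marginal of X (row sums):
  P(X=0) = 7/53 + 8/53 + 4/53 = 19/53
  P(X=1) = 6/53 + 24/53 + 4/53 = 34/53
H(X) = -[(19/53)·log₂(19/53) + (34/53)·log₂(34/53)]
  = 0.53056 + 0.41086 = 0.9414 bits

H(Y|X) = H(X,Y) - H(X) = 2.2336 - 0.9414 = 1.2922 bits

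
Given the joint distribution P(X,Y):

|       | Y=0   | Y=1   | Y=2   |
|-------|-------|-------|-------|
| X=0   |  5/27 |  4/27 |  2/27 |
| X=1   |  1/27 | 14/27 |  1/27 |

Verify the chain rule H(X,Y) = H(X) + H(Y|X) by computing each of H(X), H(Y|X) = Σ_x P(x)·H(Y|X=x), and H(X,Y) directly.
H(X) = 0.9751 bits, H(Y|X) = 1.0052 bits, H(X,Y) = 1.9803 bits

Marginal of X (row sums):
  P(X=0) = 5/27 + 4/27 + 2/27 = 11/27
  P(X=1) = 1/27 + 14/27 + 1/27 = 16/27
H(X) = -[(11/27)·log₂(11/27) + (16/27)·log₂(16/27)]
  = 0.527778 + 0.447341 = 0.9751 bits

H(Y|X) = Σ_x P(x)·H(Y|X=x):
  X=0: P(X=0) = 11/27, P(Y|X=0) = (5/11, 4/11, 2/11) → H(Y|X=0) = 1.494919
  X=1: P(X=1) = 16/27, P(Y|X=1) = (1/16, 7/8, 1/16) → H(Y|X=1) = 0.668564
H(Y|X) = (11/27)·1.494919 + (16/27)·0.668564 = 1.0052 bits

H(X,Y) = -Σ_{x,y} P(x,y) log₂ P(x,y). Per-cell terms -P(x,y)·log₂P(x,y):
  X=0: 0.450548, 0.408131, 0.278140
  X=1: 0.176107, 0.491313, 0.176107
Sum of the 6 terms: H(X,Y) = 1.9803 bits

Chain rule check:
  H(X) + H(Y|X) = 0.9751 + 1.0052 = 1.9803 bits
  H(X,Y) = 1.9803 bits
✓ Chain rule verified.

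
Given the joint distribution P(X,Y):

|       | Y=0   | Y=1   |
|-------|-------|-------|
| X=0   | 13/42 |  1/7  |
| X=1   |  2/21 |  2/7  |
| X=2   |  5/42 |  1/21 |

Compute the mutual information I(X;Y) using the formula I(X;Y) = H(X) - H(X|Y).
0.1384 bits

I(X;Y) = H(X) - H(X|Y)

Marginal of X (row sums):
  P(X=0) = 13/42 + 1/7 = 19/42
  P(X=1) = 2/21 + 2/7 = 8/21
  P(X=2) = 5/42 + 1/21 = 1/6
H(X) = -[(19/42)·log₂(19/42) + (8/21)·log₂(8/21) + (1/6)·log₂(1/6)]
  = 0.5177 + 0.5304 + 0.4308 = 1.4789 bits

Marginal of Y (column sums):
  P(Y=0) = 13/42 + 2/21 + 5/42 = 11/21
  P(Y=1) = 1/7 + 2/7 + 1/21 = 10/21
H(X|Y) = Σ_y P(y)·H(X|Y=y):
  Y=0: P(Y=0) = 11/21, P(X|Y=0) = (13/22, 2/11, 5/22) → H(X|Y=0) = 1.3815
  Y=1: P(Y=1) = 10/21, P(X|Y=1) = (3/10, 3/5, 1/10) → H(X|Y=1) = 1.2955
H(X|Y) = (11/21)·1.3815 + (10/21)·1.2955 = 1.3405 bits

I(X;Y) = H(X) - H(X|Y) = 1.4789 - 1.3405 = 0.1384 bits

Cross-check via I(X;Y) = H(X) + H(Y) - H(X,Y): computing H(Y) from the column sums and H(X,Y) from the 6 cells in the same way gives H(Y) = 0.9984 bits and H(X,Y) = 2.3389 bits, so
I(X;Y) = 1.4789 + 0.9984 - 2.3389 = 0.1384 bits ✓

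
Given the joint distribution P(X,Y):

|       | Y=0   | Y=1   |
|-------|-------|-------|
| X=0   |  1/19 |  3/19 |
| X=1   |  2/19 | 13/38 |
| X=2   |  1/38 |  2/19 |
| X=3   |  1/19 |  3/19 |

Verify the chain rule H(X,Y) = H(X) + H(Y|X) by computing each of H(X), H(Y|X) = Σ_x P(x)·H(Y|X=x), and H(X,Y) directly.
H(X) = 1.8507 bits, H(Y|X) = 0.7887 bits, H(X,Y) = 2.6394 bits

Marginal of X (row sums):
  P(X=0) = 1/19 + 3/19 = 4/19
  P(X=1) = 2/19 + 13/38 = 17/38
  P(X=2) = 1/38 + 2/19 = 5/38
  P(X=3) = 1/19 + 3/19 = 4/19
H(X) = -[(4/19)·log₂(4/19) + (17/38)·log₂(17/38) + (5/38)·log₂(5/38) + (4/19)·log₂(4/19)]
  = 0.47325 + 0.51916 + 0.38500 + 0.47325 = 1.8507 bits

H(Y|X) = Σ_x P(x)·H(Y|X=x):
  X=0: P(X=0) = 4/19, P(Y|X=0) = (1/4, 3/4) → H(Y|X=0) = 0.81128
  X=1: P(X=1) = 17/38, P(Y|X=1) = (4/17, 13/17) → H(Y|X=1) = 0.78713
  X=2: P(X=2) = 5/38, P(Y|X=2) = (1/5, 4/5) → H(Y|X=2) = 0.72193
  X=3: P(X=3) = 4/19, P(Y|X=3) = (1/4, 3/4) → H(Y|X=3) = 0.81128
H(Y|X) = (4/19)·0.81128 + (17/38)·0.78713 + (5/38)·0.72193 + (4/19)·0.81128 = 0.7887 bits

H(X,Y) = -Σ_{x,y} P(x,y) log₂ P(x,y). Per-cell terms -P(x,y)·log₂P(x,y):
  X=0: 0.22358, 0.42047
  X=1: 0.34189, 0.52940
  X=2: 0.13810, 0.34189
  X=3: 0.22358, 0.42047
Sum of the 8 terms: H(X,Y) = 2.6394 bits

Chain rule check:
  H(X) + H(Y|X) = 1.8507 + 0.7887 = 2.6394 bits
  H(X,Y) = 2.6394 bits
✓ Chain rule verified.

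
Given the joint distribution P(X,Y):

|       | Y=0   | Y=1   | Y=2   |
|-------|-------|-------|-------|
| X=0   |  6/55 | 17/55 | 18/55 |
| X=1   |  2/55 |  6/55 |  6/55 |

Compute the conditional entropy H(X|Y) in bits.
0.8183 bits

H(X|Y) = H(X,Y) - H(Y)

H(X,Y) = -Σ_{x,y} P(x,y) log₂ P(x,y). Per-cell terms -P(x,y)·log₂P(x,y):
  X=0: 0.34870, 0.52357, 0.52738
  X=1: 0.17387, 0.34870, 0.34870
Sum of the 6 terms: H(X,Y) = 2.2709 bits

Marginal of Y (column sums):
  P(Y=0) = 6/55 + 2/55 = 8/55
  P(Y=1) = 17/55 + 6/55 = 23/55
  P(Y=2) = 18/55 + 6/55 = 24/55
H(Y) = -[(8/55)·log₂(8/55) + (23/55)·log₂(23/55) + (24/55)·log₂(24/55)]
  = 0.40456 + 0.52599 + 0.52206 = 1.4526 bits

H(X|Y) = H(X,Y) - H(Y) = 2.2709 - 1.4526 = 0.8183 bits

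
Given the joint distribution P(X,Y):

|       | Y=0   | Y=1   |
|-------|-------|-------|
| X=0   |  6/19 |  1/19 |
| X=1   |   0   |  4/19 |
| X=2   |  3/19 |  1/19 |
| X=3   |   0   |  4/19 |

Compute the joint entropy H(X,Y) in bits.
2.3393 bits

H(X,Y) = -Σ_{x,y} P(x,y) log₂ P(x,y). Per-cell terms -P(x,y)·log₂P(x,y):
  X=0: 0.52515, 0.22358
  X=1: 0.00000, 0.47325
  X=2: 0.42047, 0.22358
  X=3: 0.00000, 0.47325
  (cells with P = 0 contribute 0)
Sum of the 8 terms: H(X,Y) = 2.3393 bits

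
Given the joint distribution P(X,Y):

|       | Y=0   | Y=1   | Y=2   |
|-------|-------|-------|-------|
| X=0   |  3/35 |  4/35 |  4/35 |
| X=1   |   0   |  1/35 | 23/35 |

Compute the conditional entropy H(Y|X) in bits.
0.6656 bits

H(Y|X) = H(X,Y) - H(X)

H(X,Y) = -Σ_{x,y} P(x,y) log₂ P(x,y). Per-cell terms -P(x,y)·log₂P(x,y):
  X=0: 0.30380, 0.35763, 0.35763
  X=1: 0.00000, 0.14655, 0.39805
  (cells with P = 0 contribute 0)
Sum of the 6 terms: H(X,Y) = 1.5637 bits

Marginal of X (row sums):
  P(X=0) = 3/35 + 4/35 + 4/35 = 11/35
  P(X=1) = 0 + 1/35 + 23/35 = 24/35
H(X) = -[(11/35)·log₂(11/35) + (24/35)·log₂(24/35)]
  = 0.52481 + 0.37325 = 0.8981 bits

H(Y|X) = H(X,Y) - H(X) = 1.5637 - 0.8981 = 0.6656 bits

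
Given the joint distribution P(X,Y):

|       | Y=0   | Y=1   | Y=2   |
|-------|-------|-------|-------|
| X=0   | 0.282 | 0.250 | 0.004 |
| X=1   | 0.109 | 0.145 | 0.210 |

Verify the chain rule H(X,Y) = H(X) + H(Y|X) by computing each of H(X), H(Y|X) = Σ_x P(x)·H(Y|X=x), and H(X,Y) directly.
H(X) = 0.9963 bits, H(Y|X) = 1.2759 bits, H(X,Y) = 2.2722 bits

Marginal of X (row sums):
  P(X=0) = 0.282 + 0.250 + 0.004 = 0.536
  P(X=1) = 0.109 + 0.145 + 0.210 = 0.464
H(X) = -[0.536·log₂(0.536) + 0.464·log₂(0.464)]
  = 0.48224 + 0.51402 = 0.9963 bits

H(Y|X) = Σ_x P(x)·H(Y|X=x):
  X=0: P(X=0) = 0.536, P(Y|X=0) = (141/268, 125/268, 1/134) → H(Y|X=0) = 1.05340
  X=1: P(X=1) = 0.464, P(Y|X=1) = (109/464, 5/16, 105/232) → H(Y|X=1) = 1.53296
H(Y|X) = 0.536·1.05340 + 0.464·1.53296 = 1.2759 bits

H(X,Y) = -Σ_{x,y} P(x,y) log₂ P(x,y). Per-cell terms -P(x,y)·log₂P(x,y):
  X=0: 0.51500, 0.50000, 0.03186
  X=1: 0.34854, 0.40395, 0.47282
Sum of the 6 terms: H(X,Y) = 2.2722 bits

Chain rule check:
  H(X) + H(Y|X) = 0.9963 + 1.2759 = 2.2722 bits
  H(X,Y) = 2.2722 bits
✓ Chain rule verified.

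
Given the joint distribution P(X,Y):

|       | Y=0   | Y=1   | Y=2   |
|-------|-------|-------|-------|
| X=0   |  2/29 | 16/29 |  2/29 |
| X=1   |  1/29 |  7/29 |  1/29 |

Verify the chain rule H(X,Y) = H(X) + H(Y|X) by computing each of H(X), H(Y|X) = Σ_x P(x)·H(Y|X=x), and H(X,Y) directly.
H(X) = 0.8936 bits, H(Y|X) = 0.9419 bits, H(X,Y) = 1.8355 bits

Marginal of X (row sums):
  P(X=0) = 2/29 + 16/29 + 2/29 = 20/29
  P(X=1) = 1/29 + 7/29 + 1/29 = 9/29
H(X) = -[(20/29)·log₂(20/29) + (9/29)·log₂(9/29)]
  = 0.36969 + 0.52388 = 0.8936 bits

H(Y|X) = Σ_x P(x)·H(Y|X=x):
  X=0: P(X=0) = 20/29, P(Y|X=0) = (1/10, 4/5, 1/10) → H(Y|X=0) = 0.92193
  X=1: P(X=1) = 9/29, P(Y|X=1) = (1/9, 7/9, 1/9) → H(Y|X=1) = 0.98643
H(Y|X) = (20/29)·0.92193 + (9/29)·0.98643 = 0.9419 bits

H(X,Y) = -Σ_{x,y} P(x,y) log₂ P(x,y). Per-cell terms -P(x,y)·log₂P(x,y):
  X=0: 0.26607, 0.47337, 0.26607
  X=1: 0.16752, 0.49498, 0.16752
Sum of the 6 terms: H(X,Y) = 1.8355 bits

Chain rule check:
  H(X) + H(Y|X) = 0.8936 + 0.9419 = 1.8355 bits
  H(X,Y) = 1.8355 bits
✓ Chain rule verified.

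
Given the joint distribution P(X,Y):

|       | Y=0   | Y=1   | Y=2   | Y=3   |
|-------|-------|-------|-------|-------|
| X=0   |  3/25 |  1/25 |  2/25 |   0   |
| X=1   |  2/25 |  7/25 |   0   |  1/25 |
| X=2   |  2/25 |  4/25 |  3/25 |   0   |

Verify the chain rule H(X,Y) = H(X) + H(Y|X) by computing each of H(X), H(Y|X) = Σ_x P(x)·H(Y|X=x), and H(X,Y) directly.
H(X) = 1.5535 bits, H(Y|X) = 1.3639 bits, H(X,Y) = 2.9174 bits

Marginal of X (row sums):
  P(X=0) = 3/25 + 1/25 + 2/25 + 0 = 6/25
  P(X=1) = 2/25 + 7/25 + 0 + 1/25 = 2/5
  P(X=2) = 2/25 + 4/25 + 3/25 + 0 = 9/25
H(X) = -[(6/25)·log₂(6/25) + (2/5)·log₂(2/5) + (9/25)·log₂(9/25)]
  = 0.49413 + 0.52877 + 0.53062 = 1.5535 bits

H(Y|X) = Σ_x P(x)·H(Y|X=x):
  X=0: P(X=0) = 6/25, P(Y|X=0) = (1/2, 1/6, 1/3, 0) → H(Y|X=0) = 1.45915
  X=1: P(X=1) = 2/5, P(Y|X=1) = (1/5, 7/10, 0, 1/10) → H(Y|X=1) = 1.15678
  X=2: P(X=2) = 9/25, P(Y|X=2) = (2/9, 4/9, 1/3, 0) → H(Y|X=2) = 1.53049
H(Y|X) = (6/25)·1.45915 + (2/5)·1.15678 + (9/25)·1.53049 = 1.3639 bits

H(X,Y) = -Σ_{x,y} P(x,y) log₂ P(x,y). Per-cell terms -P(x,y)·log₂P(x,y):
  X=0: 0.36707, 0.18575, 0.29151, 0.00000
  X=1: 0.29151, 0.51422, 0.00000, 0.18575
  X=2: 0.29151, 0.42302, 0.36707, 0.00000
  (cells with P = 0 contribute 0)
Sum of the 12 terms: H(X,Y) = 2.9174 bits

Chain rule check:
  H(X) + H(Y|X) = 1.5535 + 1.3639 = 2.9174 bits
  H(X,Y) = 2.9174 bits
✓ Chain rule verified.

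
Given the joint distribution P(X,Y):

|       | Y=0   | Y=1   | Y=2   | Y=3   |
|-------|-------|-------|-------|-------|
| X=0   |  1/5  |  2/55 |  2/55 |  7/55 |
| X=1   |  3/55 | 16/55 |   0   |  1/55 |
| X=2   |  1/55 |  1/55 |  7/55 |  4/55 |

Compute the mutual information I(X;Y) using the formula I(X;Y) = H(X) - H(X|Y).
0.5922 bits

I(X;Y) = H(X) - H(X|Y)

Marginal of X (row sums):
  P(X=0) = 1/5 + 2/55 + 2/55 + 7/55 = 2/5
  P(X=1) = 3/55 + 16/55 + 0 + 1/55 = 4/11
  P(X=2) = 1/55 + 1/55 + 7/55 + 4/55 = 13/55
H(X) = -[(2/5)·log₂(2/5) + (4/11)·log₂(4/11) + (13/55)·log₂(13/55)]
  = 0.52877 + 0.53070 + 0.49185 = 1.5513 bits

Marginal of Y (column sums):
  P(Y=0) = 1/5 + 3/55 + 1/55 = 3/11
  P(Y=1) = 2/55 + 16/55 + 1/55 = 19/55
  P(Y=2) = 2/55 + 0 + 7/55 = 9/55
  P(Y=3) = 7/55 + 1/55 + 4/55 = 12/55
H(X|Y) = Σ_y P(y)·H(X|Y=y):
  Y=0: P(Y=0) = 3/11, P(X|Y=0) = (11/15, 1/5, 1/15) → H(X|Y=0) = 1.05298
  Y=1: P(Y=1) = 19/55, P(X|Y=1) = (2/19, 16/19, 1/19) → H(X|Y=1) = 0.77424
  Y=2: P(Y=2) = 9/55, P(X|Y=2) = (2/9, 0, 7/9) → H(X|Y=2) = 0.76420
  Y=3: P(Y=3) = 12/55, P(X|Y=3) = (7/12, 1/12, 1/3) → H(X|Y=3) = 1.28067
H(X|Y) = (3/11)·1.05298 + (19/55)·0.77424 + (9/55)·0.76420 + (12/55)·1.28067 = 0.9591 bits

I(X;Y) = H(X) - H(X|Y) = 1.5513 - 0.9591 = 0.5922 bits

Cross-check via I(X;Y) = H(X) + H(Y) - H(X,Y): computing H(Y) from the column sums and H(X,Y) from the 12 cells in the same way gives H(Y) = 1.9475 bits and H(X,Y) = 2.9066 bits, so
I(X;Y) = 1.5513 + 1.9475 - 2.9066 = 0.5922 bits ✓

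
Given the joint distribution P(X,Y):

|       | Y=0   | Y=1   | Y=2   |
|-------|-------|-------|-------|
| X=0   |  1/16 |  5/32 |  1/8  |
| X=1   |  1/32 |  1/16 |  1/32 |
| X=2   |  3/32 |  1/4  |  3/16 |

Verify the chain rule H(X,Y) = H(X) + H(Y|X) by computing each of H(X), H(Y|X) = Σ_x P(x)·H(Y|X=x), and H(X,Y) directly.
H(X) = 1.3894 bits, H(Y|X) = 1.4896 bits, H(X,Y) = 2.8789 bits

Marginal of X (row sums):
  P(X=0) = 1/16 + 5/32 + 1/8 = 11/32
  P(X=1) = 1/32 + 1/16 + 1/32 = 1/8
  P(X=2) = 3/32 + 1/4 + 3/16 = 17/32
H(X) = -[(11/32)·log₂(11/32) + (1/8)·log₂(1/8) + (17/32)·log₂(17/32)]
  = 0.52957 + 0.37500 + 0.48479 = 1.3894 bits

H(Y|X) = Σ_x P(x)·H(Y|X=x):
  X=0: P(X=0) = 11/32, P(Y|X=0) = (2/11, 5/11, 4/11) → H(Y|X=0) = 1.49492
  X=1: P(X=1) = 1/8, P(Y|X=1) = (1/4, 1/2, 1/4) → H(Y|X=1) = 1.50000
  X=2: P(X=2) = 17/32, P(Y|X=2) = (3/17, 8/17, 6/17) → H(Y|X=2) = 1.48366
H(Y|X) = (11/32)·1.49492 + (1/8)·1.50000 + (17/32)·1.48366 = 1.4896 bits

H(X,Y) = -Σ_{x,y} P(x,y) log₂ P(x,y). Per-cell terms -P(x,y)·log₂P(x,y):
  X=0: 0.25000, 0.41845, 0.37500
  X=1: 0.15625, 0.25000, 0.15625
  X=2: 0.32016, 0.50000, 0.45282
Sum of the 9 terms: H(X,Y) = 2.8789 bits

Chain rule check:
  H(X) + H(Y|X) = 1.3894 + 1.4896 = 2.8790 bits
  H(X,Y) = 2.8789 bits
✓ Chain rule verified (Δ = 0.0001 is 4-dp rounding noise: each of the three values was rounded independently).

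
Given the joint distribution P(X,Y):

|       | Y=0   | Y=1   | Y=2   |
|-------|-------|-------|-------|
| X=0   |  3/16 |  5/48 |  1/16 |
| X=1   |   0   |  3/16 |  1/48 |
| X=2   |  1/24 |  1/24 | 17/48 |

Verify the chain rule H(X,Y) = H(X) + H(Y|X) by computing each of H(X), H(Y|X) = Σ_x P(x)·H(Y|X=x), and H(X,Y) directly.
H(X) = 1.5236 bits, H(Y|X) = 1.0007 bits, H(X,Y) = 2.5243 bits

Marginal of X (row sums):
  P(X=0) = 3/16 + 5/48 + 1/16 = 17/48
  P(X=1) = 0 + 3/16 + 1/48 = 5/24
  P(X=2) = 1/24 + 1/24 + 17/48 = 7/16
H(X) = -[(17/48)·log₂(17/48) + (5/24)·log₂(5/24) + (7/16)·log₂(7/16)]
  = 0.53036 + 0.47147 + 0.52178 = 1.5236 bits

H(Y|X) = Σ_x P(x)·H(Y|X=x):
  X=0: P(X=0) = 17/48, P(Y|X=0) = (9/17, 5/17, 3/17) → H(Y|X=0) = 1.44665
  X=1: P(X=1) = 5/24, P(Y|X=1) = (0, 9/10, 1/10) → H(Y|X=1) = 0.46900
  X=2: P(X=2) = 7/16, P(Y|X=2) = (2/21, 2/21, 17/21) → H(Y|X=2) = 0.89294
H(Y|X) = (17/48)·1.44665 + (5/24)·0.46900 + (7/16)·0.89294 = 1.0007 bits

H(X,Y) = -Σ_{x,y} P(x,y) log₂ P(x,y). Per-cell terms -P(x,y)·log₂P(x,y):
  X=0: 0.45282, 0.33990, 0.25000
  X=1: 0.00000, 0.45282, 0.11635
  X=2: 0.19104, 0.19104, 0.53036
  (cells with P = 0 contribute 0)
Sum of the 9 terms: H(X,Y) = 2.5243 bits

Chain rule check:
  H(X) + H(Y|X) = 1.5236 + 1.0007 = 2.5243 bits
  H(X,Y) = 2.5243 bits
✓ Chain rule verified.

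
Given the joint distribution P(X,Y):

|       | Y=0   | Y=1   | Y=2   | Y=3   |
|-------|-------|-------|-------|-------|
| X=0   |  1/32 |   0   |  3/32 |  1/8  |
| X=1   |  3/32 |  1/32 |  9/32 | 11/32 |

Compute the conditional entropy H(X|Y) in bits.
0.7978 bits

H(X|Y) = H(X,Y) - H(Y)

H(X,Y) = -Σ_{x,y} P(x,y) log₂ P(x,y). Per-cell terms -P(x,y)·log₂P(x,y):
  X=0: 0.15625, 0.00000, 0.32016, 0.37500
  X=1: 0.32016, 0.15625, 0.51471, 0.52957
  (cells with P = 0 contribute 0)
Sum of the 8 terms: H(X,Y) = 2.3721 bits

Marginal of Y (column sums):
  P(Y=0) = 1/32 + 3/32 = 1/8
  P(Y=1) = 0 + 1/32 = 1/32
  P(Y=2) = 3/32 + 9/32 = 3/8
  P(Y=3) = 1/8 + 11/32 = 15/32
H(Y) = -[(1/8)·log₂(1/8) + (1/32)·log₂(1/32) + (3/8)·log₂(3/8) + (15/32)·log₂(15/32)]
  = 0.37500 + 0.15625 + 0.53064 + 0.51240 = 1.5743 bits

H(X|Y) = H(X,Y) - H(Y) = 2.3721 - 1.5743 = 0.7978 bits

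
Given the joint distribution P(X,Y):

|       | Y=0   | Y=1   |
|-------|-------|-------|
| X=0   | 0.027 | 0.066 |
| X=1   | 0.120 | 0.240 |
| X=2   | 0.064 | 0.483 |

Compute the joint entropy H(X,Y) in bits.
2.0216 bits

H(X,Y) = -Σ_{x,y} P(x,y) log₂ P(x,y). Per-cell terms -P(x,y)·log₂P(x,y):
  X=0: 0.1407, 0.2588
  X=1: 0.3671, 0.4941
  X=2: 0.2538, 0.5071
Sum of the 6 terms: H(X,Y) = 2.0216 bits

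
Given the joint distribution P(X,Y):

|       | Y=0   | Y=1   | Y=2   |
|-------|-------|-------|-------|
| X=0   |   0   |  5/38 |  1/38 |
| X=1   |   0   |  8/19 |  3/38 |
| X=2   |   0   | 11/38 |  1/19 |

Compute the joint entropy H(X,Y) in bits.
2.0790 bits

H(X,Y) = -Σ_{x,y} P(x,y) log₂ P(x,y). Per-cell terms -P(x,y)·log₂P(x,y):
  X=0: 0.0000, 0.3850, 0.1381
  X=1: 0.0000, 0.5254, 0.2892
  X=2: 0.0000, 0.5177, 0.2236
  (cells with P = 0 contribute 0)
Sum of the 9 terms: H(X,Y) = 2.0790 bits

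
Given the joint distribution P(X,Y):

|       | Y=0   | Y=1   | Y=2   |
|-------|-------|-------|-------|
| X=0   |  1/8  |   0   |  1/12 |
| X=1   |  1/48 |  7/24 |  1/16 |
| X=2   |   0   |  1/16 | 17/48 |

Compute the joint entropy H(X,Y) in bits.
2.3389 bits

H(X,Y) = -Σ_{x,y} P(x,y) log₂ P(x,y). Per-cell terms -P(x,y)·log₂P(x,y):
  X=0: 0.37500, 0.00000, 0.29875
  X=1: 0.11635, 0.51847, 0.25000
  X=2: 0.00000, 0.25000, 0.53036
  (cells with P = 0 contribute 0)
Sum of the 9 terms: H(X,Y) = 2.3389 bits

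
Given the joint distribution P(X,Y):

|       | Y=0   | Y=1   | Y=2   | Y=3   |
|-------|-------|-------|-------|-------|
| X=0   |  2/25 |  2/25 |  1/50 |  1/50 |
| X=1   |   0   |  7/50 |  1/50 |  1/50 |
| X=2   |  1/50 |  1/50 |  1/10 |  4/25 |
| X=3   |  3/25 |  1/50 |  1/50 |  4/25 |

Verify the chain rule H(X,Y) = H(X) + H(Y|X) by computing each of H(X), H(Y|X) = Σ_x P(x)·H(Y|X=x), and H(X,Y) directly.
H(X) = 1.9568 bits, H(Y|X) = 1.4716 bits, H(X,Y) = 3.4284 bits

Marginal of X (row sums):
  P(X=0) = 2/25 + 2/25 + 1/50 + 1/50 = 1/5
  P(X=1) = 0 + 7/50 + 1/50 + 1/50 = 9/50
  P(X=2) = 1/50 + 1/50 + 1/10 + 4/25 = 3/10
  P(X=3) = 3/25 + 1/50 + 1/50 + 4/25 = 8/25
H(X) = -[(1/5)·log₂(1/5) + (9/50)·log₂(9/50) + (3/10)·log₂(3/10) + (8/25)·log₂(8/25)]
  = 0.464386 + 0.445308 + 0.521090 + 0.526034 = 1.9568 bits

H(Y|X) = Σ_x P(x)·H(Y|X=x):
  X=0: P(X=0) = 1/5, P(Y|X=0) = (2/5, 2/5, 1/10, 1/10) → H(Y|X=0) = 1.721928
  X=1: P(X=1) = 9/50, P(Y|X=1) = (0, 7/9, 1/9, 1/9) → H(Y|X=1) = 0.986427
  X=2: P(X=2) = 3/10, P(Y|X=2) = (1/15, 1/15, 1/3, 8/15) → H(Y|X=2) = 1.532915
  X=3: P(X=3) = 8/25, P(Y|X=3) = (3/8, 1/16, 1/16, 1/2) → H(Y|X=3) = 1.530639
H(Y|X) = (1/5)·1.721928 + (9/50)·0.986427 + (3/10)·1.532915 + (8/25)·1.530639 = 1.4716 bits

H(X,Y) = -Σ_{x,y} P(x,y) log₂ P(x,y). Per-cell terms -P(x,y)·log₂P(x,y):
  X=0: 0.291508, 0.291508, 0.112877, 0.112877
  X=1: 0.000000, 0.397110, 0.112877, 0.112877
  X=2: 0.112877, 0.112877, 0.332193, 0.423017
  X=3: 0.367067, 0.112877, 0.112877, 0.423017
  (cells with P = 0 contribute 0)
Sum of the 16 terms: H(X,Y) = 3.4284 bits

Chain rule check:
  H(X) + H(Y|X) = 1.9568 + 1.4716 = 3.4284 bits
  H(X,Y) = 3.4284 bits
✓ Chain rule verified.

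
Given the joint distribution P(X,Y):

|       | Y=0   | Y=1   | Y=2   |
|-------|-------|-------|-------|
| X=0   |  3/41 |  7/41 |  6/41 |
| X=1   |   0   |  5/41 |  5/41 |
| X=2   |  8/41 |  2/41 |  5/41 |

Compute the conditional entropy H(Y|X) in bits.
1.3434 bits

H(Y|X) = H(X,Y) - H(X)

H(X,Y) = -Σ_{x,y} P(x,y) log₂ P(x,y). Per-cell terms -P(x,y)·log₂P(x,y):
  X=0: 0.276043, 0.435400, 0.405745
  X=1: 0.000000, 0.370198, 0.370198
  X=2: 0.460010, 0.212564, 0.370198
  (cells with P = 0 contribute 0)
Sum of the 9 terms: H(X,Y) = 2.90036 bits

Marginal of X (row sums):
  P(X=0) = 3/41 + 7/41 + 6/41 = 16/41
  P(X=1) = 0 + 5/41 + 5/41 = 10/41
  P(X=2) = 8/41 + 2/41 + 5/41 = 15/41
H(X) = -[(16/41)·log₂(16/41) + (10/41)·log₂(10/41) + (15/41)·log₂(15/41)]
  = 0.529776 + 0.496494 + 0.530730 = 1.55700 bits

H(Y|X) = H(X,Y) - H(X) = 2.90036 - 1.55700 = 1.3434 bits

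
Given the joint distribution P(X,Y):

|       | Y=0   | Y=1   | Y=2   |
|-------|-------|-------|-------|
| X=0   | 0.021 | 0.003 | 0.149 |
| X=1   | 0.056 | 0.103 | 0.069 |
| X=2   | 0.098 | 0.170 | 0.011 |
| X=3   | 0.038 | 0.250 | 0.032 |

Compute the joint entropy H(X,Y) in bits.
3.0610 bits

H(X,Y) = -Σ_{x,y} P(x,y) log₂ P(x,y). Per-cell terms -P(x,y)·log₂P(x,y):
  X=0: 0.1170, 0.0251, 0.4092
  X=1: 0.2329, 0.3378, 0.2662
  X=2: 0.3284, 0.4346, 0.0716
  X=3: 0.1793, 0.5000, 0.1589
Sum of the 12 terms: H(X,Y) = 3.0610 bits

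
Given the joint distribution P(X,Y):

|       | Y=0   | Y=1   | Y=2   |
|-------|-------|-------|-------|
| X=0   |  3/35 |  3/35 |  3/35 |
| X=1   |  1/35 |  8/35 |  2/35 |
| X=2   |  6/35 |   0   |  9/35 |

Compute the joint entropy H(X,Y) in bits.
2.7206 bits

H(X,Y) = -Σ_{x,y} P(x,y) log₂ P(x,y). Per-cell terms -P(x,y)·log₂P(x,y):
  X=0: 0.30380, 0.30380, 0.30380
  X=1: 0.14655, 0.48669, 0.23596
  X=2: 0.43617, 0.00000, 0.50383
  (cells with P = 0 contribute 0)
Sum of the 9 terms: H(X,Y) = 2.7206 bits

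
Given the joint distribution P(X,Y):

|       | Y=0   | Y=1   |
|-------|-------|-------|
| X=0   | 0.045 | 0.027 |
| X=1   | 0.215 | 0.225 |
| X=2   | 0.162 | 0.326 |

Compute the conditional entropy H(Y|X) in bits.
0.9560 bits

H(Y|X) = H(X,Y) - H(X)

H(X,Y) = -Σ_{x,y} P(x,y) log₂ P(x,y). Per-cell terms -P(x,y)·log₂P(x,y):
  X=0: 0.2013269, 0.1406942
  X=1: 0.4767822, 0.4842007
  X=2: 0.4254014, 0.5271603
Sum of the 6 terms: H(X,Y) = 2.255566 bits

Marginal of X (row sums):
  P(X=0) = 0.045 + 0.027 = 0.072
  P(X=1) = 0.215 + 0.225 = 0.440
  P(X=2) = 0.162 + 0.326 = 0.488
H(X) = -[0.072·log₂(0.072) + 0.440·log₂(0.440) + 0.488·log₂(0.488)]
  = 0.2733019 + 0.5211468 + 0.5051029 = 1.299552 bits

H(Y|X) = H(X,Y) - H(X) = 2.255566 - 1.299552 = 0.9560 bits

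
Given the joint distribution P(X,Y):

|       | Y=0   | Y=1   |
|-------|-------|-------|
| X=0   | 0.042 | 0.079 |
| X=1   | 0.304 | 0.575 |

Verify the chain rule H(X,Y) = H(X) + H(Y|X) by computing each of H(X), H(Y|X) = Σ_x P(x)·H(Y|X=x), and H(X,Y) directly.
H(X) = 0.5322 bits, H(Y|X) = 0.9304 bits, H(X,Y) = 1.4627 bits

Marginal of X (row sums):
  P(X=0) = 0.042 + 0.079 = 0.121
  P(X=1) = 0.304 + 0.575 = 0.879
H(X) = -[0.121·log₂(0.121) + 0.879·log₂(0.879)]
  = 0.36868 + 0.16355 = 0.5322 bits

H(Y|X) = Σ_x P(x)·H(Y|X=x):
  X=0: P(X=0) = 0.121, P(Y|X=0) = (42/121, 79/121) → H(Y|X=0) = 0.93146
  X=1: P(X=1) = 0.879, P(Y|X=1) = (304/879, 575/879) → H(Y|X=1) = 0.93030
H(Y|X) = 0.121·0.93146 + 0.879·0.93030 = 0.9304 bits

H(X,Y) = -Σ_{x,y} P(x,y) log₂ P(x,y). Per-cell terms -P(x,y)·log₂P(x,y):
  X=0: 0.19209, 0.28930
  X=1: 0.52223, 0.45906
Sum of the 4 terms: H(X,Y) = 1.4627 bits

Chain rule check:
  H(X) + H(Y|X) = 0.5322 + 0.9304 = 1.4626 bits
  H(X,Y) = 1.4627 bits
✓ Chain rule verified (Δ = 0.0001 is 4-dp rounding noise: each of the three values was rounded independently).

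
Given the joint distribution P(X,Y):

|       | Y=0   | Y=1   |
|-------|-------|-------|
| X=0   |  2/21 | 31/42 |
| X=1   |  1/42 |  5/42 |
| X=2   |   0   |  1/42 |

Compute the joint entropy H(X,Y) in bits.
1.2688 bits

H(X,Y) = -Σ_{x,y} P(x,y) log₂ P(x,y). Per-cell terms -P(x,y)·log₂P(x,y):
  X=0: 0.3231, 0.3234
  X=1: 0.1284, 0.3655
  X=2: 0.0000, 0.1284
  (cells with P = 0 contribute 0)
Sum of the 6 terms: H(X,Y) = 1.2688 bits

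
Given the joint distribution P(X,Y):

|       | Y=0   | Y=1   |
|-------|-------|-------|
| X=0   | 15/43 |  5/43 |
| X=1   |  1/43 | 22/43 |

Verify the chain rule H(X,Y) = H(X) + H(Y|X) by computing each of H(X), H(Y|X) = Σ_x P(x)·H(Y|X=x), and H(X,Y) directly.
H(X) = 0.9965 bits, H(Y|X) = 0.5153 bits, H(X,Y) = 1.5118 bits

Marginal of X (row sums):
  P(X=0) = 15/43 + 5/43 = 20/43
  P(X=1) = 1/43 + 22/43 = 23/43
H(X) = -[(20/43)·log₂(20/43) + (23/43)·log₂(23/43)]
  = 0.513645 + 0.482841 = 0.9965 bits

H(Y|X) = Σ_x P(x)·H(Y|X=x):
  X=0: P(X=0) = 20/43, P(Y|X=0) = (3/4, 1/4) → H(Y|X=0) = 0.811278
  X=1: P(X=1) = 23/43, P(Y|X=1) = (1/23, 22/23) → H(Y|X=1) = 0.258019
H(Y|X) = (20/43)·0.811278 + (23/43)·0.258019 = 0.5153 bits

H(X,Y) = -Σ_{x,y} P(x,y) log₂ P(x,y). Per-cell terms -P(x,y)·log₂P(x,y):
  X=0: 0.530014, 0.360969
  X=1: 0.126192, 0.494659
Sum of the 4 terms: H(X,Y) = 1.5118 bits

Chain rule check:
  H(X) + H(Y|X) = 0.9965 + 0.5153 = 1.5118 bits
  H(X,Y) = 1.5118 bits
✓ Chain rule verified.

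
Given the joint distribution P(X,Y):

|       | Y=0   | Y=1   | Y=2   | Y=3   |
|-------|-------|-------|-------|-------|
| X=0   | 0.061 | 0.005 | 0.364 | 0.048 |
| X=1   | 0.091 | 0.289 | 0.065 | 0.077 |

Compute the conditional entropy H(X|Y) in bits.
0.5676 bits

H(X|Y) = H(X,Y) - H(Y)

H(X,Y) = -Σ_{x,y} P(x,y) log₂ P(x,y). Per-cell terms -P(x,y)·log₂P(x,y):
  X=0: 0.2461, 0.0382, 0.5307, 0.2103
  X=1: 0.3147, 0.5176, 0.2563, 0.2848
Sum of the 8 terms: H(X,Y) = 2.3987 bits

Marginal of Y (column sums):
  P(Y=0) = 0.061 + 0.091 = 0.152
  P(Y=1) = 0.005 + 0.289 = 0.294
  P(Y=2) = 0.364 + 0.065 = 0.429
  P(Y=3) = 0.048 + 0.077 = 0.125
H(Y) = -[0.152·log₂(0.152) + 0.294·log₂(0.294) + 0.429·log₂(0.429) + 0.125·log₂(0.125)]
  = 0.4131 + 0.5192 + 0.5238 + 0.3750 = 1.8311 bits

H(X|Y) = H(X,Y) - H(Y) = 2.3987 - 1.8311 = 0.5676 bits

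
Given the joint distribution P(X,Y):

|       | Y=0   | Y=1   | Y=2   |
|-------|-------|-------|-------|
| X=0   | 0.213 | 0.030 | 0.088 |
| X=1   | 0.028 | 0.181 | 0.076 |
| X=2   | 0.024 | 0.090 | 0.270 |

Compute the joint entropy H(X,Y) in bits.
2.7607 bits

H(X,Y) = -Σ_{x,y} P(x,y) log₂ P(x,y). Per-cell terms -P(x,y)·log₂P(x,y):
  X=0: 0.4752, 0.1518, 0.3086
  X=1: 0.1444, 0.4463, 0.2826
  X=2: 0.1291, 0.3127, 0.5100
Sum of the 9 terms: H(X,Y) = 2.7607 bits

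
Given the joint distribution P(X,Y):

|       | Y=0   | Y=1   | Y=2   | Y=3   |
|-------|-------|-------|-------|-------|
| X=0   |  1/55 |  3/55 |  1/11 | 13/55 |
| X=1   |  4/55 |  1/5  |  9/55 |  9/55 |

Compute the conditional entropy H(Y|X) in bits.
1.7635 bits

H(Y|X) = H(X,Y) - H(X)

H(X,Y) = -Σ_{x,y} P(x,y) log₂ P(x,y). Per-cell terms -P(x,y)·log₂P(x,y):
  X=0: 0.1051156, 0.2288944, 0.3144938, 0.4918538
  X=1: 0.2750080, 0.4643856, 0.4273257, 0.4273257
Sum of the 8 terms: H(X,Y) = 2.734403 bits

Marginal of X (row sums):
  P(X=0) = 1/55 + 3/55 + 1/11 + 13/55 = 2/5
  P(X=1) = 4/55 + 1/5 + 9/55 + 9/55 = 3/5
H(X) = -[(2/5)·log₂(2/5) + (3/5)·log₂(3/5)]
  = 0.5287712 + 0.4421794 = 0.970951 bits

H(Y|X) = H(X,Y) - H(X) = 2.734403 - 0.970951 = 1.7635 bits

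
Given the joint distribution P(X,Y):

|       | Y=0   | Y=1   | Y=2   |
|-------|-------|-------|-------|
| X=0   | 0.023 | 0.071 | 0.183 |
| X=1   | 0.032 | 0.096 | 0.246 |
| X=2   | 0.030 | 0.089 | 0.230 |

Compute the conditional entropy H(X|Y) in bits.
1.5737 bits

H(X|Y) = H(X,Y) - H(Y)

H(X,Y) = -Σ_{x,y} P(x,y) log₂ P(x,y). Per-cell terms -P(x,y)·log₂P(x,y):
  X=0: 0.12517, 0.27094, 0.44837
  X=1: 0.15891, 0.32456, 0.49772
  X=2: 0.15177, 0.31061, 0.48767
Sum of the 9 terms: H(X,Y) = 2.7757 bits

Marginal of Y (column sums):
  P(Y=0) = 0.023 + 0.032 + 0.030 = 0.085
  P(Y=1) = 0.071 + 0.096 + 0.089 = 0.256
  P(Y=2) = 0.183 + 0.246 + 0.230 = 0.659
H(Y) = -[0.085·log₂(0.085) + 0.256·log₂(0.256) + 0.659·log₂(0.659)]
  = 0.30229 + 0.50324 + 0.39649 = 1.2020 bits

H(X|Y) = H(X,Y) - H(Y) = 2.7757 - 1.2020 = 1.5737 bits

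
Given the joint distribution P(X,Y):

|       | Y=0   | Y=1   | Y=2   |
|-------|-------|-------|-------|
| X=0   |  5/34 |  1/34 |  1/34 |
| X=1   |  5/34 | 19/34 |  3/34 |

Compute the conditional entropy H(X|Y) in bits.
0.5580 bits

H(X|Y) = H(X,Y) - H(Y)

H(X,Y) = -Σ_{x,y} P(x,y) log₂ P(x,y). Per-cell terms -P(x,y)·log₂P(x,y):
  X=0: 0.406696, 0.149631, 0.149631
  X=1: 0.406696, 0.469152, 0.309044
Sum of the 6 terms: H(X,Y) = 1.89085 bits

Marginal of Y (column sums):
  P(Y=0) = 5/34 + 5/34 = 5/17
  P(Y=1) = 1/34 + 19/34 = 10/17
  P(Y=2) = 1/34 + 3/34 = 2/17
H(Y) = -[(5/17)·log₂(5/17) + (10/17)·log₂(10/17) + (2/17)·log₂(2/17)]
  = 0.519275 + 0.450315 + 0.363231 = 1.33282 bits

H(X|Y) = H(X,Y) - H(Y) = 1.89085 - 1.33282 = 0.5580 bits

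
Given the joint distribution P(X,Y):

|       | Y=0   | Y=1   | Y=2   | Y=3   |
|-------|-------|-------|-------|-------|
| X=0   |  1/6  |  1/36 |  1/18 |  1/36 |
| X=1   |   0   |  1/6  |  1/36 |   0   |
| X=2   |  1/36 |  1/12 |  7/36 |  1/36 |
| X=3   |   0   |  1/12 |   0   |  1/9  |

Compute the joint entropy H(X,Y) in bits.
3.2205 bits

H(X,Y) = -Σ_{x,y} P(x,y) log₂ P(x,y). Per-cell terms -P(x,y)·log₂P(x,y):
  X=0: 0.43083, 0.14361, 0.23166, 0.14361
  X=1: 0.00000, 0.43083, 0.14361, 0.00000
  X=2: 0.14361, 0.29875, 0.45939, 0.14361
  X=3: 0.00000, 0.29875, 0.00000, 0.35221
  (cells with P = 0 contribute 0)
Sum of the 16 terms: H(X,Y) = 3.2205 bits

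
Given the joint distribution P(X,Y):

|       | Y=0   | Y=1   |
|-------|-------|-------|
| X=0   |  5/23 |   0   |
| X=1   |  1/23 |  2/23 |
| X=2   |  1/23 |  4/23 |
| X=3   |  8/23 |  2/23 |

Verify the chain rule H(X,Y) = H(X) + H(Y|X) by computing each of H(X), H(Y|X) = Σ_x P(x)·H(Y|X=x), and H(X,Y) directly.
H(X) = 1.8630 bits, H(Y|X) = 0.5906 bits, H(X,Y) = 2.4536 bits

Marginal of X (row sums):
  P(X=0) = 5/23 + 0 = 5/23
  P(X=1) = 1/23 + 2/23 = 3/23
  P(X=2) = 1/23 + 4/23 = 5/23
  P(X=3) = 8/23 + 2/23 = 10/23
H(X) = -[(5/23)·log₂(5/23) + (3/23)·log₂(3/23) + (5/23)·log₂(5/23) + (10/23)·log₂(10/23)]
  = 0.47862 + 0.38330 + 0.47862 + 0.52245 = 1.8630 bits

H(Y|X) = Σ_x P(x)·H(Y|X=x):
  X=0: P(X=0) = 5/23, P(Y|X=0) = (1, 0) → H(Y|X=0) = 0.00000
  X=1: P(X=1) = 3/23, P(Y|X=1) = (1/3, 2/3) → H(Y|X=1) = 0.91830
  X=2: P(X=2) = 5/23, P(Y|X=2) = (1/5, 4/5) → H(Y|X=2) = 0.72193
  X=3: P(X=3) = 10/23, P(Y|X=3) = (4/5, 1/5) → H(Y|X=3) = 0.72193
H(Y|X) = (5/23)·0.00000 + (3/23)·0.91830 + (5/23)·0.72193 + (10/23)·0.72193 = 0.5906 bits

H(X,Y) = -Σ_{x,y} P(x,y) log₂ P(x,y). Per-cell terms -P(x,y)·log₂P(x,y):
  X=0: 0.47862, 0.00000
  X=1: 0.19668, 0.30640
  X=2: 0.19668, 0.43888
  X=3: 0.52993, 0.30640
  (cells with P = 0 contribute 0)
Sum of the 8 terms: H(X,Y) = 2.4536 bits

Chain rule check:
  H(X) + H(Y|X) = 1.8630 + 0.5906 = 2.4536 bits
  H(X,Y) = 2.4536 bits
✓ Chain rule verified.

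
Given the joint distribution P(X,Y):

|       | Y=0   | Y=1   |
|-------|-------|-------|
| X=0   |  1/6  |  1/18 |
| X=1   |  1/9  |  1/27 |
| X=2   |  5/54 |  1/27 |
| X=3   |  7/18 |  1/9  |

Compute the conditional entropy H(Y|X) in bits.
0.7945 bits

H(Y|X) = H(X,Y) - H(X)

H(X,Y) = -Σ_{x,y} P(x,y) log₂ P(x,y). Per-cell terms -P(x,y)·log₂P(x,y):
  X=0: 0.4308, 0.2317
  X=1: 0.3522, 0.1761
  X=2: 0.3179, 0.1761
  X=3: 0.5299, 0.3522
Sum of the 8 terms: H(X,Y) = 2.5669 bits

Marginal of X (row sums):
  P(X=0) = 1/6 + 1/18 = 2/9
  P(X=1) = 1/9 + 1/27 = 4/27
  P(X=2) = 5/54 + 1/27 = 7/54
  P(X=3) = 7/18 + 1/9 = 1/2
H(X) = -[(2/9)·log₂(2/9) + (4/27)·log₂(4/27) + (7/54)·log₂(7/54) + (1/2)·log₂(1/2)]
  = 0.4822 + 0.4081 + 0.3821 + 0.5000 = 1.7724 bits

H(Y|X) = H(X,Y) - H(X) = 2.5669 - 1.7724 = 0.7945 bits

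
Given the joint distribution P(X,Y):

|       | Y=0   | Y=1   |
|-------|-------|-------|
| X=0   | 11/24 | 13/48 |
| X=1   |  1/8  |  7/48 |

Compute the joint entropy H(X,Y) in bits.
1.8063 bits

H(X,Y) = -Σ_{x,y} P(x,y) log₂ P(x,y). Per-cell terms -P(x,y)·log₂P(x,y):
  X=0: 0.51587, 0.51039
  X=1: 0.37500, 0.40507
Sum of the 4 terms: H(X,Y) = 1.8063 bits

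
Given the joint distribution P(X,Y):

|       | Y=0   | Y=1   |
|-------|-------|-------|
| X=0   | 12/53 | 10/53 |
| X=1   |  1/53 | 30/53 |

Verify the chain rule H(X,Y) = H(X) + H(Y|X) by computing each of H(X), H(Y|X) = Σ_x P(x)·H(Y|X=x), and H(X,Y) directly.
H(X) = 0.9791 bits, H(Y|X) = 0.5329 bits, H(X,Y) = 1.5120 bits

Marginal of X (row sums):
  P(X=0) = 12/53 + 10/53 = 22/53
  P(X=1) = 1/53 + 30/53 = 31/53
H(X) = -[(22/53)·log₂(22/53) + (31/53)·log₂(31/53)]
  = 0.5265 + 0.4526 = 0.9791 bits

H(Y|X) = Σ_x P(x)·H(Y|X=x):
  X=0: P(X=0) = 22/53, P(Y|X=0) = (6/11, 5/11) → H(Y|X=0) = 0.9940
  X=1: P(X=1) = 31/53, P(Y|X=1) = (1/31, 30/31) → H(Y|X=1) = 0.2056
H(Y|X) = (22/53)·0.9940 + (31/53)·0.2056 = 0.5329 bits

H(X,Y) = -Σ_{x,y} P(x,y) log₂ P(x,y). Per-cell terms -P(x,y)·log₂P(x,y):
  X=0: 0.4852, 0.4540
  X=1: 0.1081, 0.4647
Sum of the 4 terms: H(X,Y) = 1.5120 bits

Chain rule check:
  H(X) + H(Y|X) = 0.9791 + 0.5329 = 1.5120 bits
  H(X,Y) = 1.5120 bits
✓ Chain rule verified.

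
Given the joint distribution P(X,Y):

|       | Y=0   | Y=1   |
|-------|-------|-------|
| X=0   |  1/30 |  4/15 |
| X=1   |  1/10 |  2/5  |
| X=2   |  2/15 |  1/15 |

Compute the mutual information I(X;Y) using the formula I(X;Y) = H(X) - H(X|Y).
0.1410 bits

I(X;Y) = H(X) - H(X|Y)

Marginal of X (row sums):
  P(X=0) = 1/30 + 4/15 = 3/10
  P(X=1) = 1/10 + 2/5 = 1/2
  P(X=2) = 2/15 + 1/15 = 1/5
H(X) = -[(3/10)·log₂(3/10) + (1/2)·log₂(1/2) + (1/5)·log₂(1/5)]
  = 0.52109 + 0.50000 + 0.46439 = 1.48548 bits

Marginal of Y (column sums):
  P(Y=0) = 1/30 + 1/10 + 2/15 = 4/15
  P(Y=1) = 4/15 + 2/5 + 1/15 = 11/15
H(X|Y) = Σ_y P(y)·H(X|Y=y):
  Y=0: P(Y=0) = 4/15, P(X|Y=0) = (1/8, 3/8, 1/2) → H(X|Y=0) = 1.40564
  Y=1: P(Y=1) = 11/15, P(X|Y=1) = (4/11, 6/11, 1/11) → H(X|Y=1) = 1.32218
H(X|Y) = (4/15)·1.40564 + (11/15)·1.32218 = 1.34444 bits

I(X;Y) = H(X) - H(X|Y) = 1.48548 - 1.34444 = 0.1410 bits

Cross-check via I(X;Y) = H(X) + H(Y) - H(X,Y): computing H(Y) from the column sums and H(X,Y) from the 6 cells in the same way gives H(Y) = 0.83664 bits and H(X,Y) = 2.18108 bits, so
I(X;Y) = 1.48548 + 0.83664 - 2.18108 = 0.1410 bits ✓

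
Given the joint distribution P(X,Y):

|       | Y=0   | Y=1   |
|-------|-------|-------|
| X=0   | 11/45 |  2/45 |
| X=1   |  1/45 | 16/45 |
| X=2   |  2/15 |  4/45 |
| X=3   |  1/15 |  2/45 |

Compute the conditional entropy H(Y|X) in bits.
0.6245 bits

H(Y|X) = H(X,Y) - H(X)

H(X,Y) = -Σ_{x,y} P(x,y) log₂ P(x,y). Per-cell terms -P(x,y)·log₂P(x,y):
  X=0: 0.49681, 0.19964
  X=1: 0.12204, 0.53044
  X=2: 0.38759, 0.31039
  X=3: 0.26046, 0.19964
Sum of the 8 terms: H(X,Y) = 2.5070 bits

Marginal of X (row sums):
  P(X=0) = 11/45 + 2/45 = 13/45
  P(X=1) = 1/45 + 16/45 = 17/45
  P(X=2) = 2/15 + 4/45 = 2/9
  P(X=3) = 1/15 + 2/45 = 1/9
H(X) = -[(13/45)·log₂(13/45) + (17/45)·log₂(17/45) + (2/9)·log₂(2/9) + (1/9)·log₂(1/9)]
  = 0.51752 + 0.53055 + 0.48221 + 0.35221 = 1.8825 bits

H(Y|X) = H(X,Y) - H(X) = 2.5070 - 1.8825 = 0.6245 bits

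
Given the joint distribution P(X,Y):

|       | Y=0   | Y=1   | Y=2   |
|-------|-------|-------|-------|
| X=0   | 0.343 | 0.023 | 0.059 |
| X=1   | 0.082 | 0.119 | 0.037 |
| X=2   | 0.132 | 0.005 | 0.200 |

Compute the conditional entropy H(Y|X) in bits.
1.0748 bits

H(Y|X) = H(X,Y) - H(X)

H(X,Y) = -Σ_{x,y} P(x,y) log₂ P(x,y). Per-cell terms -P(x,y)·log₂P(x,y):
  X=0: 0.529496, 0.125171, 0.240905
  X=1: 0.295875, 0.365445, 0.175984
  X=2: 0.385624, 0.038219, 0.464386
Sum of the 9 terms: H(X,Y) = 2.621105 bits

Marginal of X (row sums):
  P(X=0) = 0.343 + 0.023 + 0.059 = 0.425
  P(X=1) = 0.082 + 0.119 + 0.037 = 0.238
  P(X=2) = 0.132 + 0.005 + 0.200 = 0.337
H(X) = -[0.425·log₂(0.425) + 0.238·log₂(0.238) + 0.337·log₂(0.337)]
  = 0.524648 + 0.492890 + 0.528813 = 1.546351 bits

H(Y|X) = H(X,Y) - H(X) = 2.621105 - 1.546351 = 1.0748 bits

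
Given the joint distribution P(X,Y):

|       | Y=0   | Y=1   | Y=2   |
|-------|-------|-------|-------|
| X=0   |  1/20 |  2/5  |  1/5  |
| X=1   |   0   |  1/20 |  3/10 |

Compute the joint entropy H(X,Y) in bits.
1.9464 bits

H(X,Y) = -Σ_{x,y} P(x,y) log₂ P(x,y). Per-cell terms -P(x,y)·log₂P(x,y):
  X=0: 0.216096, 0.528771, 0.464386
  X=1: 0.000000, 0.216096, 0.521090
  (cells with P = 0 contribute 0)
Sum of the 6 terms: H(X,Y) = 1.9464 bits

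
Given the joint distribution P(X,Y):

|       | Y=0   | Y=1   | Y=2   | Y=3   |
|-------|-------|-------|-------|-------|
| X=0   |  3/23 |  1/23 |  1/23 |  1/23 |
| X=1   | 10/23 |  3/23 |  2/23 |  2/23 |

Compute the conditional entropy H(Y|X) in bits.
1.6638 bits

H(Y|X) = H(X,Y) - H(X)

H(X,Y) = -Σ_{x,y} P(x,y) log₂ P(x,y). Per-cell terms -P(x,y)·log₂P(x,y):
  X=0: 0.3832956, 0.1966766, 0.1966766, 0.1966766
  X=1: 0.5224495, 0.3832956, 0.3063967, 0.3063967
Sum of the 8 terms: H(X,Y) = 2.491864 bits

Marginal of X (row sums):
  P(X=0) = 3/23 + 1/23 + 1/23 + 1/23 = 6/23
  P(X=1) = 10/23 + 3/23 + 2/23 + 2/23 = 17/23
H(X) = -[(6/23)·log₂(6/23) + (17/23)·log₂(17/23)]
  = 0.5057216 + 0.3223341 = 0.828056 bits

H(Y|X) = H(X,Y) - H(X) = 2.491864 - 0.828056 = 1.6638 bits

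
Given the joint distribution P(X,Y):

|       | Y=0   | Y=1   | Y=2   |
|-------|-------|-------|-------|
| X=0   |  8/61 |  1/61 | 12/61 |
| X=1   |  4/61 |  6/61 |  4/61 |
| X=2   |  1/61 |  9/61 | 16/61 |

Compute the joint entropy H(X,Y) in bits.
2.7986 bits

H(X,Y) = -Σ_{x,y} P(x,y) log₂ P(x,y). Per-cell terms -P(x,y)·log₂P(x,y):
  X=0: 0.38436, 0.09723, 0.46146
  X=1: 0.25775, 0.32909, 0.25775
  X=2: 0.09723, 0.40733, 0.50642
Sum of the 9 terms: H(X,Y) = 2.7986 bits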